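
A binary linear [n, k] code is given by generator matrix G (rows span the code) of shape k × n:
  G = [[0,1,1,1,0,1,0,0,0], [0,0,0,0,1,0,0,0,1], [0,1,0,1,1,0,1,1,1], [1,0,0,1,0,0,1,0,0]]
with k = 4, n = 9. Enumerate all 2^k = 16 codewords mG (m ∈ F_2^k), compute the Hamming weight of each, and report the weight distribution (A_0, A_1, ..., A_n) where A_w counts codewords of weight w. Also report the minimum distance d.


Weight distribution: A_0 = 1, A_2 = 1, A_3 = 2, A_4 = 3, A_5 = 4, A_6 = 3, A_7 = 2. Minimum distance d = 2.

Enumerate all 2^4 = 16 messages m ∈ F_2^4.
For each, compute codeword c = mG in F_2^9, then tally its weight.
  m = 0000 → c = 000000000, weight = 0.
  m = 1000 → c = 011101000, weight = 4.
  m = 0100 → c = 000010001, weight = 2.
  m = 1100 → c = 011111001, weight = 6.
  m = 0010 → c = 010110111, weight = 6.
  m = 1010 → c = 001011111, weight = 6.
  m = 0110 → c = 010100110, weight = 4.
  m = 1110 → c = 001001110, weight = 4.
  m = 0001 → c = 100100100, weight = 3.
  m = 1001 → c = 111001100, weight = 5.
  m = 0101 → c = 100110101, weight = 5.
  m = 1101 → c = 111011101, weight = 7.
  m = 0011 → c = 110010011, weight = 5.
  m = 1011 → c = 101111011, weight = 7.
  m = 0111 → c = 110000010, weight = 3.
  m = 1111 → c = 101101010, weight = 5.
Tally weights:
  weight 0: 1 codewords.
  weight 2: 1 codewords.
  weight 3: 2 codewords.
  weight 4: 3 codewords.
  weight 5: 4 codewords.
  weight 6: 3 codewords.
  weight 7: 2 codewords.
Minimum distance d = smallest w > 0 with A_w > 0 = 2.
Sanity: Σ A_w = 16 = 2^4 = 16 ✓.


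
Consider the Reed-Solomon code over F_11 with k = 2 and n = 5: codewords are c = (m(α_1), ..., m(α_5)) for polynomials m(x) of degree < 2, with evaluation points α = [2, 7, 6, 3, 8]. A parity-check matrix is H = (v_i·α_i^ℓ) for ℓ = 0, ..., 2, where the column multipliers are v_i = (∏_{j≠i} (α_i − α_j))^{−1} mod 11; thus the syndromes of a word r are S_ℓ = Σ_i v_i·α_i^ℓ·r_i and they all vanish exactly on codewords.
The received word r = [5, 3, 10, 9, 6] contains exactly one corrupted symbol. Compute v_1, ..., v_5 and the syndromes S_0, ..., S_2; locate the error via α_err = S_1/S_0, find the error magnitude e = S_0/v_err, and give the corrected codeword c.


S = (2, 5, 7), error at position 5, error magnitude e = 10, c = [5, 3, 10, 9, 7].

Step 1: column multipliers v_i = (∏_{j≠i}(α_i − α_j))^{−1} mod 11.
  i = 1 (α = 2): (2−7)(2−6)(2−3)(2−8) = (−5)·(−4)·(−1)·(−6) = 120 ≡ 10, so v_1 = 10^{−1} = 10 (mod 11).
  i = 2 (α = 7): (7−2)(7−6)(7−3)(7−8) = 5·1·4·(−1) = −20 ≡ 2, so v_2 = 2^{−1} = 6 (mod 11).
  i = 3 (α = 6): (6−2)(6−7)(6−3)(6−8) = 4·(−1)·3·(−2) = 24 ≡ 2, so v_3 = 2^{−1} = 6 (mod 11).
  i = 4 (α = 3): (3−2)(3−7)(3−6)(3−8) = 1·(−4)·(−3)·(−5) = −60 ≡ 6, so v_4 = 6^{−1} = 2 (mod 11).
  i = 5 (α = 8): (8−2)(8−7)(8−6)(8−3) = 6·1·2·5 = 60 ≡ 5, so v_5 = 5^{−1} = 9 (mod 11).
  v = [10, 6, 6, 2, 9].
Step 2: syndromes of r = [5, 3, 10, 9, 6] (all sums mod 11).
  S_0 = Σ v_i r_i = 10·5 + 6·3 + 6·10 + 2·9 + 9·6 = 200 ≡ 2.
  S_1 = Σ v_i α_i r_i = 10·2·5 + 6·7·3 + 6·6·10 + 2·3·9 + 9·8·6 = 1072 ≡ 5.
  α_i^2 mod 11 = [4, 5, 3, 9, 9].
  S_2 = Σ v_i α_i^2 r_i = 10·4·5 + 6·5·3 + 6·3·10 + 2·9·9 + 9·9·6 = 1118 ≡ 7.
  S = (2, 5, 7) ≠ 0, so r is not a codeword (an error is present).
Step 3: locate the error. For a single error e at position i, S_ℓ = v_i·e·α_i^ℓ, so α_err = S_1/S_0.
  S_0^{−1} = 2^{−1} = 6 (mod 11), so α_err = 5·6 = 30 ≡ 8 = α_5. Error position i = 5.
  Consistency check: S_2/S_1 = 7·9 = 63 ≡ 8 = α_err ✓ (single-error assumption holds).
Step 4: error magnitude e = S_0/v_5 = S_0·∏_{j≠5}(α_5 − α_j) = 2·5 = 10 ≡ 10 (mod 11).
Step 5: correct position 5: c_5 = r_5 − e = 6 − 10 ≡ 7 (mod 11). Hence c = [5, 3, 10, 9, 7].
  Check: interpolating c through the α_i gives m(x) = 8 + 4·x (degree < 2) with m(α_i) = c_i for every i, so c is indeed a codeword.


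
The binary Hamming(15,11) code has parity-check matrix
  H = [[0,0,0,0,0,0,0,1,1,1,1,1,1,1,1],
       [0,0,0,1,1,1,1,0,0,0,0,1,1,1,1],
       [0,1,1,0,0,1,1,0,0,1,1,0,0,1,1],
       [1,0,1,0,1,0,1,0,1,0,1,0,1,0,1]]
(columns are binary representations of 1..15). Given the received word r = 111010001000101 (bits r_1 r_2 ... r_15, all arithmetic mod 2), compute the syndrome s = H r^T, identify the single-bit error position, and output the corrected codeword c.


s = (1, 1, 1, 0)^T, error position = 14, corrected codeword c = 111010001000111

Compute s = H r^T mod 2 one row at a time:
  s_1 = 0 + 1 + 0 + 0 + 0 + 1 + 0 + 1 = 3 ≡ 1 (mod 2).
  s_2 = 0 + 1 + 0 + 0 + 0 + 1 + 0 + 1 = 3 ≡ 1 (mod 2).
  s_3 = 1 + 1 + 0 + 0 + 0 + 0 + 0 + 1 = 3 ≡ 1 (mod 2).
  s_4 = 1 + 1 + 1 + 0 + 1 + 0 + 1 + 1 = 6 ≡ 0 (mod 2).
s = (1, 1, 1, 0)^T — this equals column 14 of H (binary 1110), so error is at position 14.
Correct: flip bit 14 of r = 111010001000101 to get c = 111010001000111.


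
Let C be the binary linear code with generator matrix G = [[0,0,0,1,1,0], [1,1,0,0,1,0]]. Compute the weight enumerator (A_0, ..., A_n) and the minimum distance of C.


Weight distribution: A_0 = 1, A_2 = 1, A_3 = 2. Minimum distance d = 2.

Enumerate all 2^2 = 4 messages m ∈ F_2^2.
For each, compute codeword c = mG in F_2^6, then tally its weight.
  m = 00 → c = 000000, weight = 0.
  m = 10 → c = 000110, weight = 2.
  m = 01 → c = 110010, weight = 3.
  m = 11 → c = 110100, weight = 3.
Tally weights:
  weight 0: 1 codewords.
  weight 2: 1 codewords.
  weight 3: 2 codewords.
Minimum distance d = smallest w > 0 with A_w > 0 = 2.
Sanity: Σ A_w = 4 = 2^2 = 4 ✓.


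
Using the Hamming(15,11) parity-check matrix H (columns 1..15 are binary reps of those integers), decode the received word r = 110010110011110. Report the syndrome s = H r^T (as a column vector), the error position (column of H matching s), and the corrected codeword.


s = (1, 1, 0, 1)^T, error position = 13, corrected codeword c = 110010110011010

Compute s = H r^T mod 2 one row at a time:
  s_1 = 1 + 0 + 0 + 1 + 1 + 1 + 1 + 0 = 5 ≡ 1 (mod 2).
  s_2 = 0 + 1 + 0 + 1 + 1 + 1 + 1 + 0 = 5 ≡ 1 (mod 2).
  s_3 = 1 + 0 + 0 + 1 + 0 + 1 + 1 + 0 = 4 ≡ 0 (mod 2).
  s_4 = 1 + 0 + 1 + 1 + 0 + 1 + 1 + 0 = 5 ≡ 1 (mod 2).
s = (1, 1, 0, 1)^T — this equals column 13 of H (binary 1101), so error is at position 13.
Correct: flip bit 13 of r = 110010110011110 to get c = 110010110011010.


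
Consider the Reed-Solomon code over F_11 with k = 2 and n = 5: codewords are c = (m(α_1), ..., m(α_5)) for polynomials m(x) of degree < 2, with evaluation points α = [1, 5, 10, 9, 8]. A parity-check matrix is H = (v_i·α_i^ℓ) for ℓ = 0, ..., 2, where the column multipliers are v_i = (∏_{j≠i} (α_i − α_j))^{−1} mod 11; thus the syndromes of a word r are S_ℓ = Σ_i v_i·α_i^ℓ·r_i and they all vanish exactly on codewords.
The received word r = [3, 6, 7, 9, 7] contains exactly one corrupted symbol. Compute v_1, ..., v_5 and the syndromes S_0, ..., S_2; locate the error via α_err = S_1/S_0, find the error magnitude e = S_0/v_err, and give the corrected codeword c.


S = (2, 5, 7), error at position 5, error magnitude e = 7, c = [3, 6, 7, 9, 0].

Step 1: column multipliers v_i = (∏_{j≠i}(α_i − α_j))^{−1} mod 11.
  i = 1 (α = 1): (1−5)(1−10)(1−9)(1−8) = (−4)·(−9)·(−8)·(−7) = 2016 ≡ 3, so v_1 = 3^{−1} = 4 (mod 11).
  i = 2 (α = 5): (5−1)(5−10)(5−9)(5−8) = 4·(−5)·(−4)·(−3) = −240 ≡ 2, so v_2 = 2^{−1} = 6 (mod 11).
  i = 3 (α = 10): (10−1)(10−5)(10−9)(10−8) = 9·5·1·2 = 90 ≡ 2, so v_3 = 2^{−1} = 6 (mod 11).
  i = 4 (α = 9): (9−1)(9−5)(9−10)(9−8) = 8·4·(−1)·1 = −32 ≡ 1, so v_4 = 1^{−1} = 1 (mod 11).
  i = 5 (α = 8): (8−1)(8−5)(8−10)(8−9) = 7·3·(−2)·(−1) = 42 ≡ 9, so v_5 = 9^{−1} = 5 (mod 11).
  v = [4, 6, 6, 1, 5].
Step 2: syndromes of r = [3, 6, 7, 9, 7] (all sums mod 11).
  S_0 = Σ v_i r_i = 4·3 + 6·6 + 6·7 + 1·9 + 5·7 = 134 ≡ 2.
  S_1 = Σ v_i α_i r_i = 4·1·3 + 6·5·6 + 6·10·7 + 1·9·9 + 5·8·7 = 973 ≡ 5.
  α_i^2 mod 11 = [1, 3, 1, 4, 9].
  S_2 = Σ v_i α_i^2 r_i = 4·1·3 + 6·3·6 + 6·1·7 + 1·4·9 + 5·9·7 = 513 ≡ 7.
  S = (2, 5, 7) ≠ 0, so r is not a codeword (an error is present).
Step 3: locate the error. For a single error e at position i, S_ℓ = v_i·e·α_i^ℓ, so α_err = S_1/S_0.
  S_0^{−1} = 2^{−1} = 6 (mod 11), so α_err = 5·6 = 30 ≡ 8 = α_5. Error position i = 5.
  Consistency check: S_2/S_1 = 7·9 = 63 ≡ 8 = α_err ✓ (single-error assumption holds).
Step 4: error magnitude e = S_0/v_5 = S_0·∏_{j≠5}(α_5 − α_j) = 2·9 = 18 ≡ 7 (mod 11).
Step 5: correct position 5: c_5 = r_5 − e = 7 − 7 ≡ 0 (mod 11). Hence c = [3, 6, 7, 9, 0].
  Check: interpolating c through the α_i gives m(x) = 5 + 9·x (degree < 2) with m(α_i) = c_i for every i, so c is indeed a codeword.


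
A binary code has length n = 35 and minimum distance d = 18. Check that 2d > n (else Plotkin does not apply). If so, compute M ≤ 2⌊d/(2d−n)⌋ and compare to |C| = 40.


Plotkin bound M ≤ 36; given |C| = 40 > bound (violated).

Check applicability: 2d = 36, n = 35.
2d − n = 1 > 0, so Plotkin applies.
Compute d/(2d−n) = 18/1 ≈ 18.0000.
⌊d/(2d−n)⌋ = 18.
Plotkin bound: M ≤ 2·18 = 36.
Given |C| = 40, check: VIOLATED.
This |C| is above the Plotkin bound, so no binary code with n = 35, d = 18 and 40 codewords exists.


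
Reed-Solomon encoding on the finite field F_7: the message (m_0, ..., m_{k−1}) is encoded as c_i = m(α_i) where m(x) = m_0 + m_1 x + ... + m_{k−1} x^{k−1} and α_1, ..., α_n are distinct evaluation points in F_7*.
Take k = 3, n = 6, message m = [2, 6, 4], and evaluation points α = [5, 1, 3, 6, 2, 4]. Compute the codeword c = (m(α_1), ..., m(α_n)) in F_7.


c = [6, 5, 0, 0, 2, 6]

Message polynomial: m(x) = 2 + 6·x + 4·x^2 (mod 7).
For each evaluation point α_i, compute m(α_i) mod 7:
  α_1 = 5: Horner steps 4 → 5 → 6, so m(5) = 6.
  α_2 = 1: Horner steps 4 → 3 → 5, so m(1) = 5.
  α_3 = 3: Horner steps 4 → 4 → 0, so m(3) = 0.
  α_4 = 6: Horner steps 4 → 2 → 0, so m(6) = 0.
  α_5 = 2: Horner steps 4 → 0 → 2, so m(2) = 2.
  α_6 = 4: Horner steps 4 → 1 → 6, so m(4) = 6.
Codeword c = [6, 5, 0, 0, 2, 6] ∈ F_7^6.


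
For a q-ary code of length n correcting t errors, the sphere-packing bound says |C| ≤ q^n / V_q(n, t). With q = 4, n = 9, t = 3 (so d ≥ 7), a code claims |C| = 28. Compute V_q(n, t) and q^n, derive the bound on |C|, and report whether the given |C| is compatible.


V_q(n, t) = 2620, q^n = 262144, Hamming bound = 100, |C| = 28 ≤ bound (satisfied).

Step 1: Compute V_q(n, t) = Σ_{j=0}^3 C(n, j) (q−1)^j.
  j = 0: C(9,0)·(3)^0 = 1·1 = 1.
  j = 1: C(9,1)·(3)^1 = 9·3 = 27.
  j = 2: C(9,2)·(3)^2 = 36·9 = 324.
  j = 3: C(9,3)·(3)^3 = 84·27 = 2268.
  V_q(n, t) = 1 + 27 + 324 + 2268 = 2620.
Step 2: q^n = 4^9 = 262144.
Step 3: Hamming bound ⌊q^n / V_q(n,t)⌋ = ⌊262144/2620⌋ = 100.
Step 4: Compare |C| = 28 to 100: satisfied.
The claimed |C| lies below the Hamming bound.


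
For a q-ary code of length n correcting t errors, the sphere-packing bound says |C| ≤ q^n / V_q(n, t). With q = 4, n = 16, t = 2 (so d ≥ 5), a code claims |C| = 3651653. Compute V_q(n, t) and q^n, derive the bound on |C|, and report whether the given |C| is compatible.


V_q(n, t) = 1129, q^n = 4294967296, Hamming bound = 3804222, |C| = 3651653 ≤ bound (satisfied).

Step 1: Compute V_q(n, t) = Σ_{j=0}^2 C(n, j) (q−1)^j.
  j = 0: C(16,0)·(3)^0 = 1·1 = 1.
  j = 1: C(16,1)·(3)^1 = 16·3 = 48.
  j = 2: C(16,2)·(3)^2 = 120·9 = 1080.
  V_q(n, t) = 1 + 48 + 1080 = 1129.
Step 2: q^n = 4^16 = 4294967296.
Step 3: Hamming bound ⌊q^n / V_q(n,t)⌋ = ⌊4294967296/1129⌋ = 3804222.
Step 4: Compare |C| = 3651653 to 3804222: satisfied.
The claimed |C| lies below the Hamming bound.


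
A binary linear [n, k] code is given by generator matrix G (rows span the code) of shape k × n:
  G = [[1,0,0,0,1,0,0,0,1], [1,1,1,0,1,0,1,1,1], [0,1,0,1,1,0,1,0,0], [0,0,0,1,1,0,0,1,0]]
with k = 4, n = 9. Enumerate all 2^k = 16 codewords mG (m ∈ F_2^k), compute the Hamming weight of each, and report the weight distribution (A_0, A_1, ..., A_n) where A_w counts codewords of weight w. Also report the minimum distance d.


Weight distribution: A_0 = 1, A_1 = 1, A_3 = 3, A_4 = 5, A_5 = 3, A_6 = 2, A_7 = 1. Minimum distance d = 1.

Enumerate all 2^4 = 16 messages m ∈ F_2^4.
For each, compute codeword c = mG in F_2^9, then tally its weight.
  m = 0000 → c = 000000000, weight = 0.
  m = 1000 → c = 100010001, weight = 3.
  m = 0100 → c = 111010111, weight = 7.
  m = 1100 → c = 011000110, weight = 4.
  m = 0010 → c = 010110100, weight = 4.
  m = 1010 → c = 110100101, weight = 5.
  m = 0110 → c = 101100011, weight = 5.
  m = 1110 → c = 001110010, weight = 4.
  m = 0001 → c = 000110010, weight = 3.
  m = 1001 → c = 100100011, weight = 4.
  m = 0101 → c = 111100101, weight = 6.
  m = 1101 → c = 011110100, weight = 5.
  m = 0011 → c = 010000110, weight = 3.
  m = 1011 → c = 110010111, weight = 6.
  m = 0111 → c = 101010001, weight = 4.
  m = 1111 → c = 001000000, weight = 1.
Tally weights:
  weight 0: 1 codewords.
  weight 1: 1 codewords.
  weight 3: 3 codewords.
  weight 4: 5 codewords.
  weight 5: 3 codewords.
  weight 6: 2 codewords.
  weight 7: 1 codewords.
Minimum distance d = smallest w > 0 with A_w > 0 = 1.
Sanity: Σ A_w = 16 = 2^4 = 16 ✓.


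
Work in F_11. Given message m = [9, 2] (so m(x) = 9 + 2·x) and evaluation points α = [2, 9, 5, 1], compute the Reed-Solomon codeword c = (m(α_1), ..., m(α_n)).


c = [2, 5, 8, 0]

Message polynomial: m(x) = 9 + 2·x (mod 11).
For each evaluation point α_i, compute m(α_i) mod 11:
  α_1 = 2: Horner steps 2 → 2, so m(2) = 2.
  α_2 = 9: Horner steps 2 → 5, so m(9) = 5.
  α_3 = 5: Horner steps 2 → 8, so m(5) = 8.
  α_4 = 1: Horner steps 2 → 0, so m(1) = 0.
Codeword c = [2, 5, 8, 0] ∈ F_11^4.


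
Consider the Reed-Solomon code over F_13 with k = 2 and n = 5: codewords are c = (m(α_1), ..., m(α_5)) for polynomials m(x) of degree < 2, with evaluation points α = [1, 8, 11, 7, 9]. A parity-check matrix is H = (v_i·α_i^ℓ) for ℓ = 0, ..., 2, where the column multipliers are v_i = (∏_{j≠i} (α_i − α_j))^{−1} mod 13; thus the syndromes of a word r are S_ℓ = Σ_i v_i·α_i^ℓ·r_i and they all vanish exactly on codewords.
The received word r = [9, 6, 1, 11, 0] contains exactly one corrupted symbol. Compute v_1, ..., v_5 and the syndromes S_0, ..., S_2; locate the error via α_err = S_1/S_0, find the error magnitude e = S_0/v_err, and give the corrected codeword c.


S = (3, 8, 4), error at position 4, error magnitude e = 12, c = [9, 6, 1, 12, 0].

Step 1: column multipliers v_i = (∏_{j≠i}(α_i − α_j))^{−1} mod 13.
  i = 1 (α = 1): (1−8)(1−11)(1−7)(1−9) = (−7)·(−10)·(−6)·(−8) = 3360 ≡ 6, so v_1 = 6^{−1} = 11 (mod 13).
  i = 2 (α = 8): (8−1)(8−11)(8−7)(8−9) = 7·(−3)·1·(−1) = 21 ≡ 8, so v_2 = 8^{−1} = 5 (mod 13).
  i = 3 (α = 11): (11−1)(11−8)(11−7)(11−9) = 10·3·4·2 = 240 ≡ 6, so v_3 = 6^{−1} = 11 (mod 13).
  i = 4 (α = 7): (7−1)(7−8)(7−11)(7−9) = 6·(−1)·(−4)·(−2) = −48 ≡ 4, so v_4 = 4^{−1} = 10 (mod 13).
  i = 5 (α = 9): (9−1)(9−8)(9−11)(9−7) = 8·1·(−2)·2 = −32 ≡ 7, so v_5 = 7^{−1} = 2 (mod 13).
  v = [11, 5, 11, 10, 2].
Step 2: syndromes of r = [9, 6, 1, 11, 0] (all sums mod 13).
  S_0 = Σ v_i r_i = 11·9 + 5·6 + 11·1 + 10·11 + 2·0 = 250 ≡ 3.
  S_1 = Σ v_i α_i r_i = 11·1·9 + 5·8·6 + 11·11·1 + 10·7·11 + 2·9·0 = 1230 ≡ 8.
  α_i^2 mod 13 = [1, 12, 4, 10, 3].
  S_2 = Σ v_i α_i^2 r_i = 11·1·9 + 5·12·6 + 11·4·1 + 10·10·11 + 2·3·0 = 1603 ≡ 4.
  S = (3, 8, 4) ≠ 0, so r is not a codeword (an error is present).
Step 3: locate the error. For a single error e at position i, S_ℓ = v_i·e·α_i^ℓ, so α_err = S_1/S_0.
  S_0^{−1} = 3^{−1} = 9 (mod 13), so α_err = 8·9 = 72 ≡ 7 = α_4. Error position i = 4.
  Consistency check: S_2/S_1 = 4·5 = 20 ≡ 7 = α_err ✓ (single-error assumption holds).
Step 4: error magnitude e = S_0/v_4 = S_0·∏_{j≠4}(α_4 − α_j) = 3·4 = 12 ≡ 12 (mod 13).
Step 5: correct position 4: c_4 = r_4 − e = 11 − 12 ≡ 12 (mod 13). Hence c = [9, 6, 1, 12, 0].
  Check: interpolating c through the α_i gives m(x) = 2 + 7·x (degree < 2) with m(α_i) = c_i for every i, so c is indeed a codeword.


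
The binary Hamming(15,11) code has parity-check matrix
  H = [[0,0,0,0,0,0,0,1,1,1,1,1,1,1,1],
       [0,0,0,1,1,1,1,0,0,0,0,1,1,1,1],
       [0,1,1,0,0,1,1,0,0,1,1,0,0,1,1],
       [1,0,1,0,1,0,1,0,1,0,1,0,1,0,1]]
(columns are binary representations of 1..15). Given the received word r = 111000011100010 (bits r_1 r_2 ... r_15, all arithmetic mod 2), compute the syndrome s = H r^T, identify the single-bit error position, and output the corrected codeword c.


s = (0, 1, 0, 1)^T, error position = 5, corrected codeword c = 111010011100010

Compute s = H r^T mod 2 one row at a time:
  s_1 = 1 + 1 + 1 + 0 + 0 + 0 + 1 + 0 = 4 ≡ 0 (mod 2).
  s_2 = 0 + 0 + 0 + 0 + 0 + 0 + 1 + 0 = 1 ≡ 1 (mod 2).
  s_3 = 1 + 1 + 0 + 0 + 1 + 0 + 1 + 0 = 4 ≡ 0 (mod 2).
  s_4 = 1 + 1 + 0 + 0 + 1 + 0 + 0 + 0 = 3 ≡ 1 (mod 2).
s = (0, 1, 0, 1)^T — this equals column 5 of H (binary 0101), so error is at position 5.
Correct: flip bit 5 of r = 111000011100010 to get c = 111010011100010.


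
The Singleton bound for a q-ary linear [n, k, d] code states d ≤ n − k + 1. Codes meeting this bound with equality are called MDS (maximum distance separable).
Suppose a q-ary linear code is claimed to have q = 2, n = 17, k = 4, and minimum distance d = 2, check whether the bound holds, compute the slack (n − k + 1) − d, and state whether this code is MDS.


Singleton RHS = n − k + 1 = 14, slack = 12, bound satisfied, not MDS.

Singleton bound: d ≤ n − k + 1.
Here n = 17, k = 4, so n − k + 1 = 14.
Given d = 2, check d ≤ 14: YES.
Slack = (n − k + 1) − d = 12.
The code is NOT MDS (slack = 12 > 0).
Description: the claimed parameters are [17, 4, 2]_2; such a code would be non-MDS.


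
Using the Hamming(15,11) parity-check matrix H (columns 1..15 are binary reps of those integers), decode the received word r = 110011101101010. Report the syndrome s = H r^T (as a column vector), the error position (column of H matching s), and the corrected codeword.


s = (0, 1, 1, 0)^T, error position = 6, corrected codeword c = 110010101101010

Compute s = H r^T mod 2 one row at a time:
  s_1 = 0 + 1 + 1 + 0 + 1 + 0 + 1 + 0 = 4 ≡ 0 (mod 2).
  s_2 = 0 + 1 + 1 + 1 + 1 + 0 + 1 + 0 = 5 ≡ 1 (mod 2).
  s_3 = 1 + 0 + 1 + 1 + 1 + 0 + 1 + 0 = 5 ≡ 1 (mod 2).
  s_4 = 1 + 0 + 1 + 1 + 1 + 0 + 0 + 0 = 4 ≡ 0 (mod 2).
s = (0, 1, 1, 0)^T — this equals column 6 of H (binary 0110), so error is at position 6.
Correct: flip bit 6 of r = 110011101101010 to get c = 110010101101010.


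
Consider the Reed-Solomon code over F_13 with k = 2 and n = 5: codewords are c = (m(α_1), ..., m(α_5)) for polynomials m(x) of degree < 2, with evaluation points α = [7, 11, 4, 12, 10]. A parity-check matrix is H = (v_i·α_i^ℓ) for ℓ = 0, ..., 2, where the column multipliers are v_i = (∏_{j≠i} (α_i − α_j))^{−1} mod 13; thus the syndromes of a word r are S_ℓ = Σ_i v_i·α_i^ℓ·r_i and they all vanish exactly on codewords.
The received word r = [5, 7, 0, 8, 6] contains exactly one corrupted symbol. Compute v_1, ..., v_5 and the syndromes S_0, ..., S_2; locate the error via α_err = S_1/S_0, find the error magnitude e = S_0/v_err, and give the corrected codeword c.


S = (1, 7, 10), error at position 1, error magnitude e = 2, c = [3, 7, 0, 8, 6].

Step 1: column multipliers v_i = (∏_{j≠i}(α_i − α_j))^{−1} mod 13.
  i = 1 (α = 7): (7−11)(7−4)(7−12)(7−10) = (−4)·3·(−5)·(−3) = −180 ≡ 2, so v_1 = 2^{−1} = 7 (mod 13).
  i = 2 (α = 11): (11−7)(11−4)(11−12)(11−10) = 4·7·(−1)·1 = −28 ≡ 11, so v_2 = 11^{−1} = 6 (mod 13).
  i = 3 (α = 4): (4−7)(4−11)(4−12)(4−10) = (−3)·(−7)·(−8)·(−6) = 1008 ≡ 7, so v_3 = 7^{−1} = 2 (mod 13).
  i = 4 (α = 12): (12−7)(12−11)(12−4)(12−10) = 5·1·8·2 = 80 ≡ 2, so v_4 = 2^{−1} = 7 (mod 13).
  i = 5 (α = 10): (10−7)(10−11)(10−4)(10−12) = 3·(−1)·6·(−2) = 36 ≡ 10, so v_5 = 10^{−1} = 4 (mod 13).
  v = [7, 6, 2, 7, 4].
Step 2: syndromes of r = [5, 7, 0, 8, 6] (all sums mod 13).
  S_0 = Σ v_i r_i = 7·5 + 6·7 + 2·0 + 7·8 + 4·6 = 157 ≡ 1.
  S_1 = Σ v_i α_i r_i = 7·7·5 + 6·11·7 + 2·4·0 + 7·12·8 + 4·10·6 = 1619 ≡ 7.
  α_i^2 mod 13 = [10, 4, 3, 1, 9].
  S_2 = Σ v_i α_i^2 r_i = 7·10·5 + 6·4·7 + 2·3·0 + 7·1·8 + 4·9·6 = 790 ≡ 10.
  S = (1, 7, 10) ≠ 0, so r is not a codeword (an error is present).
Step 3: locate the error. For a single error e at position i, S_ℓ = v_i·e·α_i^ℓ, so α_err = S_1/S_0.
  S_0^{−1} = 1^{−1} = 1 (mod 13), so α_err = 7·1 = 7 ≡ 7 = α_1. Error position i = 1.
  Consistency check: S_2/S_1 = 10·2 = 20 ≡ 7 = α_err ✓ (single-error assumption holds).
Step 4: error magnitude e = S_0/v_1 = S_0·∏_{j≠1}(α_1 − α_j) = 1·2 = 2 ≡ 2 (mod 13).
Step 5: correct position 1: c_1 = r_1 − e = 5 − 2 ≡ 3 (mod 13). Hence c = [3, 7, 0, 8, 6].
  Check: interpolating c through the α_i gives m(x) = 9 + 1·x (degree < 2) with m(α_i) = c_i for every i, so c is indeed a codeword.


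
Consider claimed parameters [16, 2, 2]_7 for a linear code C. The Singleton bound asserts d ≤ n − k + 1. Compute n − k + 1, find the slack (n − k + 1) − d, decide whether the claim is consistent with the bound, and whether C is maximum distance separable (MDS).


Singleton RHS = n − k + 1 = 15, slack = 13, bound satisfied, not MDS.

Singleton bound: d ≤ n − k + 1.
Here n = 16, k = 2, so n − k + 1 = 15.
Given d = 2, check d ≤ 15: YES.
Slack = (n − k + 1) − d = 13.
The code is NOT MDS (slack = 13 > 0).
Description: the claimed parameters are [16, 2, 2]_7; such a code would be non-MDS.


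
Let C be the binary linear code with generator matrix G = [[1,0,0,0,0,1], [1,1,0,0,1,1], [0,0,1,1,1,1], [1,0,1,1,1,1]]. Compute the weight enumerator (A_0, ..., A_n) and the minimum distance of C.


Weight distribution: A_0 = 1, A_1 = 2, A_2 = 2, A_3 = 4, A_4 = 5, A_5 = 2. Minimum distance d = 1.

Enumerate all 2^4 = 16 messages m ∈ F_2^4.
For each, compute codeword c = mG in F_2^6, then tally its weight.
  m = 0000 → c = 000000, weight = 0.
  m = 1000 → c = 100001, weight = 2.
  m = 0100 → c = 110011, weight = 4.
  m = 1100 → c = 010010, weight = 2.
  m = 0010 → c = 001111, weight = 4.
  m = 1010 → c = 101110, weight = 4.
  m = 0110 → c = 111100, weight = 4.
  m = 1110 → c = 011101, weight = 4.
  m = 0001 → c = 101111, weight = 5.
  m = 1001 → c = 001110, weight = 3.
  m = 0101 → c = 011100, weight = 3.
  m = 1101 → c = 111101, weight = 5.
  m = 0011 → c = 100000, weight = 1.
  m = 1011 → c = 000001, weight = 1.
  m = 0111 → c = 010011, weight = 3.
  m = 1111 → c = 110010, weight = 3.
Tally weights:
  weight 0: 1 codewords.
  weight 1: 2 codewords.
  weight 2: 2 codewords.
  weight 3: 4 codewords.
  weight 4: 5 codewords.
  weight 5: 2 codewords.
Minimum distance d = smallest w > 0 with A_w > 0 = 1.
Sanity: Σ A_w = 16 = 2^4 = 16 ✓.


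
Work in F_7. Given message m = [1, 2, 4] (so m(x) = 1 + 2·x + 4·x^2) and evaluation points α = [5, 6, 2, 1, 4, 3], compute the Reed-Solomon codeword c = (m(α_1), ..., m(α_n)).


c = [6, 3, 0, 0, 3, 1]

Message polynomial: m(x) = 1 + 2·x + 4·x^2 (mod 7).
For each evaluation point α_i, compute m(α_i) mod 7:
  α_1 = 5: Horner steps 4 → 1 → 6, so m(5) = 6.
  α_2 = 6: Horner steps 4 → 5 → 3, so m(6) = 3.
  α_3 = 2: Horner steps 4 → 3 → 0, so m(2) = 0.
  α_4 = 1: Horner steps 4 → 6 → 0, so m(1) = 0.
  α_5 = 4: Horner steps 4 → 4 → 3, so m(4) = 3.
  α_6 = 3: Horner steps 4 → 0 → 1, so m(3) = 1.
Codeword c = [6, 3, 0, 0, 3, 1] ∈ F_7^6.


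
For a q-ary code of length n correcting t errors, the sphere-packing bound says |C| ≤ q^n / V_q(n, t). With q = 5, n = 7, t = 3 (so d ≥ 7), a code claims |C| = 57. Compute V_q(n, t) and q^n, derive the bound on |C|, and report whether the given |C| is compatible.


V_q(n, t) = 2605, q^n = 78125, Hamming bound = 29, |C| = 57 > bound (violated).

Step 1: Compute V_q(n, t) = Σ_{j=0}^3 C(n, j) (q−1)^j.
  j = 0: C(7,0)·(4)^0 = 1·1 = 1.
  j = 1: C(7,1)·(4)^1 = 7·4 = 28.
  j = 2: C(7,2)·(4)^2 = 21·16 = 336.
  j = 3: C(7,3)·(4)^3 = 35·64 = 2240.
  V_q(n, t) = 1 + 28 + 336 + 2240 = 2605.
Step 2: q^n = 5^7 = 78125.
Step 3: Hamming bound ⌊q^n / V_q(n,t)⌋ = ⌊78125/2605⌋ = 29.
Step 4: Compare |C| = 57 to 29: violated.
The claimed |C| lies above the Hamming bound, so no 5-ary code of length 7 with d ≥ 7 can have 57 codewords.


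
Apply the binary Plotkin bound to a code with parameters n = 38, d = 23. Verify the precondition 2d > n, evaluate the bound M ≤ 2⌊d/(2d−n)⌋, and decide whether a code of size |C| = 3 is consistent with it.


Plotkin bound M ≤ 4; given |C| = 3 ≤ bound (satisfied).

Check applicability: 2d = 46, n = 38.
2d − n = 8 > 0, so Plotkin applies.
Compute d/(2d−n) = 23/8 ≈ 2.8750.
⌊d/(2d−n)⌋ = 2.
Plotkin bound: M ≤ 2·2 = 4.
Given |C| = 3, check: satisfied.
This |C| is below the Plotkin bound.


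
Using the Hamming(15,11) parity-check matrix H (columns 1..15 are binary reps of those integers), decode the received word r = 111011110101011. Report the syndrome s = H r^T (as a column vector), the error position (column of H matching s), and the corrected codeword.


s = (1, 0, 1, 1)^T, error position = 11, corrected codeword c = 111011110111011

Compute s = H r^T mod 2 one row at a time:
  s_1 = 1 + 0 + 1 + 0 + 1 + 0 + 1 + 1 = 5 ≡ 1 (mod 2).
  s_2 = 0 + 1 + 1 + 1 + 1 + 0 + 1 + 1 = 6 ≡ 0 (mod 2).
  s_3 = 1 + 1 + 1 + 1 + 1 + 0 + 1 + 1 = 7 ≡ 1 (mod 2).
  s_4 = 1 + 1 + 1 + 1 + 0 + 0 + 0 + 1 = 5 ≡ 1 (mod 2).
s = (1, 0, 1, 1)^T — this equals column 11 of H (binary 1011), so error is at position 11.
Correct: flip bit 11 of r = 111011110101011 to get c = 111011110111011.


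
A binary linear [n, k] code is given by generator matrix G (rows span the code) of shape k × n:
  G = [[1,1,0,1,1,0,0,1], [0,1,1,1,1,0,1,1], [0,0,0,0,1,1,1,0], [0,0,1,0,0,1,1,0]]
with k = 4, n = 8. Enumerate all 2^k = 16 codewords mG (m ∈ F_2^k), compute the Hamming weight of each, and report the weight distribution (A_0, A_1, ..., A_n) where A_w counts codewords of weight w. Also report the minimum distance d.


Weight distribution: A_0 = 1, A_2 = 2, A_3 = 4, A_4 = 2, A_5 = 4, A_6 = 2, A_8 = 1. Minimum distance d = 2.

Enumerate all 2^4 = 16 messages m ∈ F_2^4.
For each, compute codeword c = mG in F_2^8, then tally its weight.
  m = 0000 → c = 00000000, weight = 0.
  m = 1000 → c = 11011001, weight = 5.
  m = 0100 → c = 01111011, weight = 6.
  m = 1100 → c = 10100010, weight = 3.
  m = 0010 → c = 00001110, weight = 3.
  m = 1010 → c = 11010111, weight = 6.
  m = 0110 → c = 01110101, weight = 5.
  m = 1110 → c = 10101100, weight = 4.
  m = 0001 → c = 00100110, weight = 3.
  m = 1001 → c = 11111111, weight = 8.
  m = 0101 → c = 01011101, weight = 5.
  m = 1101 → c = 10000100, weight = 2.
  m = 0011 → c = 00101000, weight = 2.
  m = 1011 → c = 11110001, weight = 5.
  m = 0111 → c = 01010011, weight = 4.
  m = 1111 → c = 10001010, weight = 3.
Tally weights:
  weight 0: 1 codewords.
  weight 2: 2 codewords.
  weight 3: 4 codewords.
  weight 4: 2 codewords.
  weight 5: 4 codewords.
  weight 6: 2 codewords.
  weight 8: 1 codewords.
Minimum distance d = smallest w > 0 with A_w > 0 = 2.
Sanity: Σ A_w = 16 = 2^4 = 16 ✓.


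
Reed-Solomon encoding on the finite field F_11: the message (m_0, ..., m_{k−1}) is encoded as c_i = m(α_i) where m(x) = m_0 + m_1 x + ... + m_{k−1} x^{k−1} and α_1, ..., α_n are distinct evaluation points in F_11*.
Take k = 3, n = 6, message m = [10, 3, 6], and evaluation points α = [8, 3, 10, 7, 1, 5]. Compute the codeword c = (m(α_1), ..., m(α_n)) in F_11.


c = [0, 7, 2, 6, 8, 10]

Message polynomial: m(x) = 10 + 3·x + 6·x^2 (mod 11).
For each evaluation point α_i, compute m(α_i) mod 11:
  α_1 = 8: Horner steps 6 → 7 → 0, so m(8) = 0.
  α_2 = 3: Horner steps 6 → 10 → 7, so m(3) = 7.
  α_3 = 10: Horner steps 6 → 8 → 2, so m(10) = 2.
  α_4 = 7: Horner steps 6 → 1 → 6, so m(7) = 6.
  α_5 = 1: Horner steps 6 → 9 → 8, so m(1) = 8.
  α_6 = 5: Horner steps 6 → 0 → 10, so m(5) = 10.
Codeword c = [0, 7, 2, 6, 8, 10] ∈ F_11^6.


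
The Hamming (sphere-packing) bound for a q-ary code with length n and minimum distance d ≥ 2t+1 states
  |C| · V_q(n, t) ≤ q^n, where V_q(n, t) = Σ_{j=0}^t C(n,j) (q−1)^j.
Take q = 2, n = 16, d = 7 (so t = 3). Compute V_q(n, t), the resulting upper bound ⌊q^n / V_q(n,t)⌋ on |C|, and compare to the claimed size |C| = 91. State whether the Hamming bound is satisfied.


V_q(n, t) = 697, q^n = 65536, Hamming bound = 94, |C| = 91 ≤ bound (satisfied).

Step 1: Compute V_q(n, t) = Σ_{j=0}^3 C(n, j) (q−1)^j.
  j = 0: C(16,0)·(1)^0 = 1·1 = 1.
  j = 1: C(16,1)·(1)^1 = 16·1 = 16.
  j = 2: C(16,2)·(1)^2 = 120·1 = 120.
  j = 3: C(16,3)·(1)^3 = 560·1 = 560.
  V_q(n, t) = 1 + 16 + 120 + 560 = 697.
Step 2: q^n = 2^16 = 65536.
Step 3: Hamming bound ⌊q^n / V_q(n,t)⌋ = ⌊65536/697⌋ = 94.
Step 4: Compare |C| = 91 to 94: satisfied.
The claimed |C| lies below the Hamming bound.


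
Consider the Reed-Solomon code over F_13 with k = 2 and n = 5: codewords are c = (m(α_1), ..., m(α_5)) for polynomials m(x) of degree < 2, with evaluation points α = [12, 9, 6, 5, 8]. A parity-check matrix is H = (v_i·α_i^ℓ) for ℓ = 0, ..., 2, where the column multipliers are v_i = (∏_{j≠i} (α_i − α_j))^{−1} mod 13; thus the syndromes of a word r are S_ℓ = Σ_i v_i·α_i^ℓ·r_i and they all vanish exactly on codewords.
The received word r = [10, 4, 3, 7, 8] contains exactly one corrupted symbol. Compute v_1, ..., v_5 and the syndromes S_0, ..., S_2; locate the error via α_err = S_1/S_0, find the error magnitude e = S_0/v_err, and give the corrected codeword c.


S = (7, 6, 7), error at position 1, error magnitude e = 5, c = [5, 4, 3, 7, 8].

Step 1: column multipliers v_i = (∏_{j≠i}(α_i − α_j))^{−1} mod 13.
  i = 1 (α = 12): (12−9)(12−6)(12−5)(12−8) = 3·6·7·4 = 504 ≡ 10, so v_1 = 10^{−1} = 4 (mod 13).
  i = 2 (α = 9): (9−12)(9−6)(9−5)(9−8) = (−3)·3·4·1 = −36 ≡ 3, so v_2 = 3^{−1} = 9 (mod 13).
  i = 3 (α = 6): (6−12)(6−9)(6−5)(6−8) = (−6)·(−3)·1·(−2) = −36 ≡ 3, so v_3 = 3^{−1} = 9 (mod 13).
  i = 4 (α = 5): (5−12)(5−9)(5−6)(5−8) = (−7)·(−4)·(−1)·(−3) = 84 ≡ 6, so v_4 = 6^{−1} = 11 (mod 13).
  i = 5 (α = 8): (8−12)(8−9)(8−6)(8−5) = (−4)·(−1)·2·3 = 24 ≡ 11, so v_5 = 11^{−1} = 6 (mod 13).
  v = [4, 9, 9, 11, 6].
Step 2: syndromes of r = [10, 4, 3, 7, 8] (all sums mod 13).
  S_0 = Σ v_i r_i = 4·10 + 9·4 + 9·3 + 11·7 + 6·8 = 228 ≡ 7.
  S_1 = Σ v_i α_i r_i = 4·12·10 + 9·9·4 + 9·6·3 + 11·5·7 + 6·8·8 = 1735 ≡ 6.
  α_i^2 mod 13 = [1, 3, 10, 12, 12].
  S_2 = Σ v_i α_i^2 r_i = 4·1·10 + 9·3·4 + 9·10·3 + 11·12·7 + 6·12·8 = 1918 ≡ 7.
  S = (7, 6, 7) ≠ 0, so r is not a codeword (an error is present).
Step 3: locate the error. For a single error e at position i, S_ℓ = v_i·e·α_i^ℓ, so α_err = S_1/S_0.
  S_0^{−1} = 7^{−1} = 2 (mod 13), so α_err = 6·2 = 12 ≡ 12 = α_1. Error position i = 1.
  Consistency check: S_2/S_1 = 7·11 = 77 ≡ 12 = α_err ✓ (single-error assumption holds).
Step 4: error magnitude e = S_0/v_1 = S_0·∏_{j≠1}(α_1 − α_j) = 7·10 = 70 ≡ 5 (mod 13).
Step 5: correct position 1: c_1 = r_1 − e = 10 − 5 ≡ 5 (mod 13). Hence c = [5, 4, 3, 7, 8].
  Check: interpolating c through the α_i gives m(x) = 1 + 9·x (degree < 2) with m(α_i) = c_i for every i, so c is indeed a codeword.


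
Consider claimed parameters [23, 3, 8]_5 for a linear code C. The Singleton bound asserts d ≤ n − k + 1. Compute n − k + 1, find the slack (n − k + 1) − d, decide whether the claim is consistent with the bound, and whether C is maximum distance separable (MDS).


Singleton RHS = n − k + 1 = 21, slack = 13, bound satisfied, not MDS.

Singleton bound: d ≤ n − k + 1.
Here n = 23, k = 3, so n − k + 1 = 21.
Given d = 8, check d ≤ 21: YES.
Slack = (n − k + 1) − d = 13.
The code is NOT MDS (slack = 13 > 0).
Description: the claimed parameters are [23, 3, 8]_5; such a code would be non-MDS.


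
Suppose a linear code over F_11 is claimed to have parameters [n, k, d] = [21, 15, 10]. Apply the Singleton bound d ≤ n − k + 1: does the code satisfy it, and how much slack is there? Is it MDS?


Singleton RHS = n − k + 1 = 7, slack = -3, bound violated (no such code; not MDS).

Singleton bound: d ≤ n − k + 1.
Here n = 21, k = 15, so n − k + 1 = 7.
Given d = 10, check d ≤ 7: NO.
Slack = (n − k + 1) − d = -3.
The slack is negative: d = 10 exceeds n − k + 1 = 7 by 3, so the Singleton bound is violated and no linear [21, 15, 10]_11 code can exist. In particular it is not MDS (MDS requires d = n − k + 1 exactly).
Description: the claimed parameters are [21, 15, 10]_11; such a code would be impossible (violates the Singleton bound).


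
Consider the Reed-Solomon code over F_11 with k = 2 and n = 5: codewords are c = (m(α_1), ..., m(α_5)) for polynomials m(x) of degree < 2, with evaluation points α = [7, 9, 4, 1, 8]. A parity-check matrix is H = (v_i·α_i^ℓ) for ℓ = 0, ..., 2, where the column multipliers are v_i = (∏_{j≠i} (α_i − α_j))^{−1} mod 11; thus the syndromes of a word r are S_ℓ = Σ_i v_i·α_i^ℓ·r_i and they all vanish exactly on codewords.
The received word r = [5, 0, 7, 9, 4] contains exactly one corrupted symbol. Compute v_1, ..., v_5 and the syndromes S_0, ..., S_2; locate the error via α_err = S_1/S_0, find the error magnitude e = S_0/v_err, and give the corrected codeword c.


S = (8, 9, 6), error at position 5, error magnitude e = 7, c = [5, 0, 7, 9, 8].

Step 1: column multipliers v_i = (∏_{j≠i}(α_i − α_j))^{−1} mod 11.
  i = 1 (α = 7): (7−9)(7−4)(7−1)(7−8) = (−2)·3·6·(−1) = 36 ≡ 3, so v_1 = 3^{−1} = 4 (mod 11).
  i = 2 (α = 9): (9−7)(9−4)(9−1)(9−8) = 2·5·8·1 = 80 ≡ 3, so v_2 = 3^{−1} = 4 (mod 11).
  i = 3 (α = 4): (4−7)(4−9)(4−1)(4−8) = (−3)·(−5)·3·(−4) = −180 ≡ 7, so v_3 = 7^{−1} = 8 (mod 11).
  i = 4 (α = 1): (1−7)(1−9)(1−4)(1−8) = (−6)·(−8)·(−3)·(−7) = 1008 ≡ 7, so v_4 = 7^{−1} = 8 (mod 11).
  i = 5 (α = 8): (8−7)(8−9)(8−4)(8−1) = 1·(−1)·4·7 = −28 ≡ 5, so v_5 = 5^{−1} = 9 (mod 11).
  v = [4, 4, 8, 8, 9].
Step 2: syndromes of r = [5, 0, 7, 9, 4] (all sums mod 11).
  S_0 = Σ v_i r_i = 4·5 + 4·0 + 8·7 + 8·9 + 9·4 = 184 ≡ 8.
  S_1 = Σ v_i α_i r_i = 4·7·5 + 4·9·0 + 8·4·7 + 8·1·9 + 9·8·4 = 724 ≡ 9.
  α_i^2 mod 11 = [5, 4, 5, 1, 9].
  S_2 = Σ v_i α_i^2 r_i = 4·5·5 + 4·4·0 + 8·5·7 + 8·1·9 + 9·9·4 = 776 ≡ 6.
  S = (8, 9, 6) ≠ 0, so r is not a codeword (an error is present).
Step 3: locate the error. For a single error e at position i, S_ℓ = v_i·e·α_i^ℓ, so α_err = S_1/S_0.
  S_0^{−1} = 8^{−1} = 7 (mod 11), so α_err = 9·7 = 63 ≡ 8 = α_5. Error position i = 5.
  Consistency check: S_2/S_1 = 6·5 = 30 ≡ 8 = α_err ✓ (single-error assumption holds).
Step 4: error magnitude e = S_0/v_5 = S_0·∏_{j≠5}(α_5 − α_j) = 8·5 = 40 ≡ 7 (mod 11).
Step 5: correct position 5: c_5 = r_5 − e = 4 − 7 ≡ 8 (mod 11). Hence c = [5, 0, 7, 9, 8].
  Check: interpolating c through the α_i gives m(x) = 6 + 3·x (degree < 2) with m(α_i) = c_i for every i, so c is indeed a codeword.


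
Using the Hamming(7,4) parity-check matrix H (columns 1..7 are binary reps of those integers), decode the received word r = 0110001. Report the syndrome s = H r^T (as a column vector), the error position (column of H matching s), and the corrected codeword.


s = (1, 1, 0)^T, error position = 6, corrected codeword c = 0110011

Compute s = H r^T mod 2 one row at a time:
  s_1 = 0 + 0 + 0 + 1 = 1 ≡ 1 (mod 2).
  s_2 = 1 + 1 + 0 + 1 = 3 ≡ 1 (mod 2).
  s_3 = 0 + 1 + 0 + 1 = 2 ≡ 0 (mod 2).
s = (1, 1, 0)^T — this equals column 6 of H (binary 110), so error is at position 6.
Correct: flip bit 6 of r = 0110001 to get c = 0110011.


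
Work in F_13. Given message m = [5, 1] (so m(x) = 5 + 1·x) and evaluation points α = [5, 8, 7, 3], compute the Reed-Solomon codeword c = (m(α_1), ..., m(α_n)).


c = [10, 0, 12, 8]

Message polynomial: m(x) = 5 + 1·x (mod 13).
For each evaluation point α_i, compute m(α_i) mod 13:
  α_1 = 5: Horner steps 1 → 10, so m(5) = 10.
  α_2 = 8: Horner steps 1 → 0, so m(8) = 0.
  α_3 = 7: Horner steps 1 → 12, so m(7) = 12.
  α_4 = 3: Horner steps 1 → 8, so m(3) = 8.
Codeword c = [10, 0, 12, 8] ∈ F_13^4.


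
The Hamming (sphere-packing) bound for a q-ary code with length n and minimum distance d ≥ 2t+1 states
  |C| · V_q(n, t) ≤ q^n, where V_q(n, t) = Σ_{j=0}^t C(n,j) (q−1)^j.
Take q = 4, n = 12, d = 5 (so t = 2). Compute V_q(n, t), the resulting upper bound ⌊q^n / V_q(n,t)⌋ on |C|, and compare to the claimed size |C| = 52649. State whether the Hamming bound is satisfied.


V_q(n, t) = 631, q^n = 16777216, Hamming bound = 26588, |C| = 52649 > bound (violated).

Step 1: Compute V_q(n, t) = Σ_{j=0}^2 C(n, j) (q−1)^j.
  j = 0: C(12,0)·(3)^0 = 1·1 = 1.
  j = 1: C(12,1)·(3)^1 = 12·3 = 36.
  j = 2: C(12,2)·(3)^2 = 66·9 = 594.
  V_q(n, t) = 1 + 36 + 594 = 631.
Step 2: q^n = 4^12 = 16777216.
Step 3: Hamming bound ⌊q^n / V_q(n,t)⌋ = ⌊16777216/631⌋ = 26588.
Step 4: Compare |C| = 52649 to 26588: violated.
The claimed |C| lies above the Hamming bound, so no 4-ary code of length 12 with d ≥ 5 can have 52649 codewords.


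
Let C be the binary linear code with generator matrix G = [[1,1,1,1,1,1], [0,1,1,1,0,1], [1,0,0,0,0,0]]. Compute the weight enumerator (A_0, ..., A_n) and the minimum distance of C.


Weight distribution: A_0 = 1, A_1 = 2, A_2 = 1, A_4 = 1, A_5 = 2, A_6 = 1. Minimum distance d = 1.

Enumerate all 2^3 = 8 messages m ∈ F_2^3.
For each, compute codeword c = mG in F_2^6, then tally its weight.
  m = 000 → c = 000000, weight = 0.
  m = 100 → c = 111111, weight = 6.
  m = 010 → c = 011101, weight = 4.
  m = 110 → c = 100010, weight = 2.
  m = 001 → c = 100000, weight = 1.
  m = 101 → c = 011111, weight = 5.
  m = 011 → c = 111101, weight = 5.
  m = 111 → c = 000010, weight = 1.
Tally weights:
  weight 0: 1 codewords.
  weight 1: 2 codewords.
  weight 2: 1 codewords.
  weight 4: 1 codewords.
  weight 5: 2 codewords.
  weight 6: 1 codewords.
Minimum distance d = smallest w > 0 with A_w > 0 = 1.
Sanity: Σ A_w = 8 = 2^3 = 8 ✓.


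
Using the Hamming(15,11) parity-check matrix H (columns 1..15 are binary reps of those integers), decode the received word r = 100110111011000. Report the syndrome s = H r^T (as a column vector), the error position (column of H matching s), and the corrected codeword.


s = (0, 0, 0, 1)^T, error position = 1, corrected codeword c = 000110111011000

Compute s = H r^T mod 2 one row at a time:
  s_1 = 1 + 1 + 0 + 1 + 1 + 0 + 0 + 0 = 4 ≡ 0 (mod 2).
  s_2 = 1 + 1 + 0 + 1 + 1 + 0 + 0 + 0 = 4 ≡ 0 (mod 2).
  s_3 = 0 + 0 + 0 + 1 + 0 + 1 + 0 + 0 = 2 ≡ 0 (mod 2).
  s_4 = 1 + 0 + 1 + 1 + 1 + 1 + 0 + 0 = 5 ≡ 1 (mod 2).
s = (0, 0, 0, 1)^T — this equals column 1 of H (binary 0001), so error is at position 1.
Correct: flip bit 1 of r = 100110111011000 to get c = 000110111011000.


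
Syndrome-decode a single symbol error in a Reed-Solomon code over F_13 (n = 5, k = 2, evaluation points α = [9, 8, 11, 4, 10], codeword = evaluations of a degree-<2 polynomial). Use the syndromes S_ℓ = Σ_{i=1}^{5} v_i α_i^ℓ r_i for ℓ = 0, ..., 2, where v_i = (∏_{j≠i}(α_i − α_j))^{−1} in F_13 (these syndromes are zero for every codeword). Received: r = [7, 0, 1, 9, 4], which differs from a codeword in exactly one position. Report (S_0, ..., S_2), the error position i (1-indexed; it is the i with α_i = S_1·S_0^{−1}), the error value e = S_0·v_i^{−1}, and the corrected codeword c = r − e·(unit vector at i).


S = (8, 12, 5), error at position 2, error magnitude e = 3, c = [7, 10, 1, 9, 4].

Step 1: column multipliers v_i = (∏_{j≠i}(α_i − α_j))^{−1} mod 13.
  i = 1 (α = 9): (9−8)(9−11)(9−4)(9−10) = 1·(−2)·5·(−1) = 10 ≡ 10, so v_1 = 10^{−1} = 4 (mod 13).
  i = 2 (α = 8): (8−9)(8−11)(8−4)(8−10) = (−1)·(−3)·4·(−2) = −24 ≡ 2, so v_2 = 2^{−1} = 7 (mod 13).
  i = 3 (α = 11): (11−9)(11−8)(11−4)(11−10) = 2·3·7·1 = 42 ≡ 3, so v_3 = 3^{−1} = 9 (mod 13).
  i = 4 (α = 4): (4−9)(4−8)(4−11)(4−10) = (−5)·(−4)·(−7)·(−6) = 840 ≡ 8, so v_4 = 8^{−1} = 5 (mod 13).
  i = 5 (α = 10): (10−9)(10−8)(10−11)(10−4) = 1·2·(−1)·6 = −12 ≡ 1, so v_5 = 1^{−1} = 1 (mod 13).
  v = [4, 7, 9, 5, 1].
Step 2: syndromes of r = [7, 0, 1, 9, 4] (all sums mod 13).
  S_0 = Σ v_i r_i = 4·7 + 7·0 + 9·1 + 5·9 + 1·4 = 86 ≡ 8.
  S_1 = Σ v_i α_i r_i = 4·9·7 + 7·8·0 + 9·11·1 + 5·4·9 + 1·10·4 = 571 ≡ 12.
  α_i^2 mod 13 = [3, 12, 4, 3, 9].
  S_2 = Σ v_i α_i^2 r_i = 4·3·7 + 7·12·0 + 9·4·1 + 5·3·9 + 1·9·4 = 291 ≡ 5.
  S = (8, 12, 5) ≠ 0, so r is not a codeword (an error is present).
Step 3: locate the error. For a single error e at position i, S_ℓ = v_i·e·α_i^ℓ, so α_err = S_1/S_0.
  S_0^{−1} = 8^{−1} = 5 (mod 13), so α_err = 12·5 = 60 ≡ 8 = α_2. Error position i = 2.
  Consistency check: S_2/S_1 = 5·12 = 60 ≡ 8 = α_err ✓ (single-error assumption holds).
Step 4: error magnitude e = S_0/v_2 = S_0·∏_{j≠2}(α_2 − α_j) = 8·2 = 16 ≡ 3 (mod 13).
Step 5: correct position 2: c_2 = r_2 − e = 0 − 3 ≡ 10 (mod 13). Hence c = [7, 10, 1, 9, 4].
  Check: interpolating c through the α_i gives m(x) = 8 + 10·x (degree < 2) with m(α_i) = c_i for every i, so c is indeed a codeword.
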